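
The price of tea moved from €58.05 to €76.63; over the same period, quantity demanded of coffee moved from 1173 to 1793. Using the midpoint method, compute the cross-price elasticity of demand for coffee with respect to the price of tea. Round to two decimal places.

1.52

%ΔQ_x = (1793 − 1173)/[(1173+1793)/2] = 620/1483 ≈ 0.4181.
%ΔP_y = (76.63 − 58.05)/[(58.05+76.63)/2] ≈ 0.2759.
E_xy = 0.4181/0.2759 ≈ 1.52.
E_xy > 0, so coffee and tea are substitutes.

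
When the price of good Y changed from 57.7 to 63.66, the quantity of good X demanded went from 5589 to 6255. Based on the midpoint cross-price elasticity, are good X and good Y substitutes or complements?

%ΔQ_x = (6255 − 5589)/[(5589+6255)/2] = 666/5922 ≈ 0.1125.
%ΔP_y = (63.66 − 57.7)/[(57.7+63.66)/2] ≈ 0.0982.
E_xy = 0.1125/0.0982 ≈ 1.145.
E_xy > 0, so the goods are substitutes.

substitutes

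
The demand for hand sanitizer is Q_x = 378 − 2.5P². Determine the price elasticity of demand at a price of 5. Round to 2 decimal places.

At P = 5, Q_x = 315.5.
dQ_x/dP = −2·2.5·P = −25.
Point elasticity E = (dQ_x/dP)·(P/Q_x) = -25 × 5/315.5 ≈ -0.40.
|E| < 1, so demand is inelastic at this price.

-0.40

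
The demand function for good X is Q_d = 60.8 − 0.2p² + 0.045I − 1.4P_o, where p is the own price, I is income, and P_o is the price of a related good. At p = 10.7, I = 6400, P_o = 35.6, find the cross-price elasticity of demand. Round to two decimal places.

Q_d = 60.8 − 0.2(10.7)² + 0.045(6400) − 1.4(35.6) = 60.8 − 22.898 + 288 − 49.84 = 276.062.
∂Q_d/∂P_o = −1.4, so E_xy = -1.4·(35.6/276.062) ≈ -0.18.
E_xy < 0: the goods are complements.

-0.18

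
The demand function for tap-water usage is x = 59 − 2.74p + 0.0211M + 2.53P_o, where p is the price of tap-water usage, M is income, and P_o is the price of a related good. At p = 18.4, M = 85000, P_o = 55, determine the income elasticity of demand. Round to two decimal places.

x = 59 − 2.74(18.4) + 0.0211(85000) + 2.53(55) = 59 − 50.416 + 1793.5 + 139.15 = 1941.234.
∂x/∂M = +0.0211, so E_I = 0.0211·(85000/1941.234) ≈ 0.92.
E_I ∈ (0,1): normal good (necessity).

0.92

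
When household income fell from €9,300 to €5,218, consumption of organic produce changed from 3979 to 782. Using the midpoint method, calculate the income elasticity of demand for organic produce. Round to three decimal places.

%ΔQ = (782 − 3979)/[(3979+782)/2] = -3197/2380.5 ≈ -1.3430.
%ΔI = (5,218 − 9,300)/[(9,300+5,218)/2] = -4082/7259 ≈ -0.5623.
E_I = %ΔQ/%ΔI ≈ 2.388.
E_I > 1: normal good (luxury).

2.388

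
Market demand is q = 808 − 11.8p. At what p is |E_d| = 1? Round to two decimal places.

For linear demand q = a − bp, E = −bp/(a − bp). |E| = 1 ⇒ bp = a − bp ⇒ p = a/(2b).
p = 808/(2·11.8) ≈ 34.24.

34.24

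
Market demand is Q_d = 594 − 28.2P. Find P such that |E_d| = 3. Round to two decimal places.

Set −bP/(a − bP) = −3 ⇒ bP = 3(a − bP) ⇒ bP(1+3) = 3·a.
P = 3·594/(28.2·4) ≈ 15.80.

15.80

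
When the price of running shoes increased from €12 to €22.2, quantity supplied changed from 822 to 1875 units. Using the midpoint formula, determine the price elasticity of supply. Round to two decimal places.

%Δq = (1875 − 822)/[(822 + 1875)/2] = 1053/1348.5 ≈ 0.7809.
%ΔP = (22.2 − 12)/[(12 + 22.2)/2] = 10.2/17.1 ≈ 0.5965.
Arc elasticity E = %Δq/%ΔP ≈ 0.7809/0.5965 ≈ 1.31.
|E| > 1: supply is elastic over this range.

1.31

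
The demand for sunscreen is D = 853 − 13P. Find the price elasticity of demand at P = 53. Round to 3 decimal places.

-4.201

At P = 53, D = 164.
dD/dP = −13.
Point elasticity E = (dD/dP)·(P/D) = -13 × 53/164 ≈ -4.201.
|E| > 1, so demand is elastic at this price.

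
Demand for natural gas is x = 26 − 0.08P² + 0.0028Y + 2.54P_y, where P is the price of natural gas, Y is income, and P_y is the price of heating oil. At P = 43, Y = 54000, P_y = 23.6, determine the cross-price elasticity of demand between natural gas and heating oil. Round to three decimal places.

0.672

At the given point, x = 26 − 0.08(43)² + 0.0028(54000) + 2.54(23.6) = 26 − 147.92 + 151.2 + 59.944 = 89.224.
∂x/∂P_y = +2.54, so E_xy = 2.54·(23.6/89.224) ≈ 0.672.
E_xy > 0: the goods are substitutes.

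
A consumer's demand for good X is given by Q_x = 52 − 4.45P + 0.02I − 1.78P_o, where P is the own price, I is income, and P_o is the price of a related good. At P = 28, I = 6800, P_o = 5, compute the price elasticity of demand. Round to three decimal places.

Substituting, Q_x = 52 − 4.45(28) + 0.02(6800) − 1.78(5) = 52 − 124.6 + 136 − 8.9 = 54.5.
∂Q_x/∂P = −4.45, so E_p = (−4.45)·(28/54.5) ≈ -2.286.
|E_p| > 1: demand is elastic.

-2.286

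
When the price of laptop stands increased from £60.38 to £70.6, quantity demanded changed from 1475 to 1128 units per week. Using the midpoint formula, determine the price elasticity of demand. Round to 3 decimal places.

-1.708

%Δq = (1128 − 1475)/[(1475 + 1128)/2] = -347/1301.5 ≈ -0.2666.
%Δp = (70.6 − 60.38)/[(60.38 + 70.6)/2] = 10.22/65.49 ≈ 0.1561.
Arc elasticity E = %Δq/%Δp ≈ -0.2666/0.1561 ≈ -1.708.
|E| > 1: demand is elastic over this range.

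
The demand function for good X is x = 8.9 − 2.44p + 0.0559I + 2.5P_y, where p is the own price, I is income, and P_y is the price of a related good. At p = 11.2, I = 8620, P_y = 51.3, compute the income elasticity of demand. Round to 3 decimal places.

Substituting, x = 8.9 − 2.44(11.2) + 0.0559(8620) + 2.5(51.3) = 8.9 − 27.328 + 481.858 + 128.25 = 591.68.
∂x/∂I = +0.0559, so E_I = 0.0559·(8620/591.68) ≈ 0.814.
E_I ∈ (0,1): normal good (necessity).

0.814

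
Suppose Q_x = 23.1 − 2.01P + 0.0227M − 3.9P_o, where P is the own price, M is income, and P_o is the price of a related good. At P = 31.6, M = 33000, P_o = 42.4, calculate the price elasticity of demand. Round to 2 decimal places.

First evaluate Q_x: 23.1 − 2.01(31.6) + 0.0227(33000) − 3.9(42.4) = 23.1 − 63.516 + 749.1 − 165.36 = 543.324.
∂Q_x/∂P = −2.01, so E_p = (−2.01)·(31.6/543.324) ≈ -0.12.
|E_p| < 1: demand is inelastic.

-0.12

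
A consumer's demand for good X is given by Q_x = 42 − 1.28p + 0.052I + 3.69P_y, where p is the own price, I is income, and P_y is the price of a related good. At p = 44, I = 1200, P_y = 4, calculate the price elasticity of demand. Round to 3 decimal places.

Q_x = 42 − 1.28(44) + 0.052(1200) + 3.69(4) = 42 − 56.32 + 62.4 + 14.76 = 62.84.
∂Q_x/∂p = −1.28, so E_p = (−1.28)·(44/62.84) ≈ -0.896.
|E_p| < 1: demand is inelastic.

-0.896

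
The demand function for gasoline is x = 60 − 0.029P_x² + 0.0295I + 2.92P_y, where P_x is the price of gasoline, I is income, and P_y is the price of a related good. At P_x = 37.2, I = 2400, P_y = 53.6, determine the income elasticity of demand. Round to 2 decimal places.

0.29

Evaluating quantity at (P_x, I, P_y) gives x = 60 − 0.029(37.2)² + 0.0295(2400) + 2.92(53.6) = 60 − 40.1314 + 70.8 + 156.512 = 247.1806.
∂x/∂I = +0.0295, so E_I = 0.0295·(2400/247.1806) ≈ 0.29.
E_I ∈ (0,1): normal good (necessity).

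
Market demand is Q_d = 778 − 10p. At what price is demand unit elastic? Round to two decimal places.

38.90

For linear demand Q_d = a − bp, E = −bp/(a − bp). |E| = 1 ⇒ bp = a − bp ⇒ p = a/(2b).
p = 778/(2·10) = 38.90.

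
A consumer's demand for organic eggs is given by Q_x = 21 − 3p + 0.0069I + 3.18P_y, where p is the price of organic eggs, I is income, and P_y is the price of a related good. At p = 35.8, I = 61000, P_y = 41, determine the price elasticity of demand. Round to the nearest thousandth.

Q_x = 21 − 3(35.8) + 0.0069(61000) + 3.18(41) = 21 − 107.4 + 420.9 + 130.38 = 464.88.
∂Q_x/∂p = −3, so E_p = (−3)·(35.8/464.88) ≈ -0.231.
|E_p| < 1: demand is inelastic.

-0.231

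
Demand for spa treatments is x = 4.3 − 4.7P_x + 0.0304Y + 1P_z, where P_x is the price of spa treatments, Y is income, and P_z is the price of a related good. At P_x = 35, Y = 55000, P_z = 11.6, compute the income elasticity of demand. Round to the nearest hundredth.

1.10

Substituting, x = 4.3 − 4.7(35) + 0.0304(55000) + 1(11.6) = 4.3 − 164.5 + 1672 + 11.6 = 1523.4.
∂x/∂Y = +0.0304, so E_I = 0.0304·(55000/1523.4) ≈ 1.10.
E_I > 1: normal good (luxury).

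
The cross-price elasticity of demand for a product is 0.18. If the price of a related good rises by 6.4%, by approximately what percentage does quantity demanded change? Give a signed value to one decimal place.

1.2

%ΔQ ≈ E × %ΔP_y = (0.18) × (6.4%) ≈ 1.2%.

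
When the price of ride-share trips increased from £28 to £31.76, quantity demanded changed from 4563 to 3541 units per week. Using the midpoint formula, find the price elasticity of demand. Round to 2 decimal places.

-2.00

%Δq = (3541 − 4563)/[(4563 + 3541)/2] = -1022/4052 ≈ -0.2522.
%ΔP = (31.76 − 28)/[(28 + 31.76)/2] = 3.76/29.88 ≈ 0.1258.
Arc elasticity E = %Δq/%ΔP ≈ -0.2522/0.1258 ≈ -2.00.
|E| > 1: demand is elastic over this range.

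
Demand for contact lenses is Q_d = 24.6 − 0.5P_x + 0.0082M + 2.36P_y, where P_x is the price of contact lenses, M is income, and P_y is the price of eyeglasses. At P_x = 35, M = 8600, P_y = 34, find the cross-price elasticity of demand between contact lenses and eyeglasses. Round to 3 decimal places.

0.508

At the given point, Q_d = 24.6 − 0.5(35) + 0.0082(8600) + 2.36(34) = 24.6 − 17.5 + 70.52 + 80.24 = 157.86.
∂Q_d/∂P_y = +2.36, so E_xy = 2.36·(34/157.86) ≈ 0.508.
E_xy > 0: the goods are substitutes.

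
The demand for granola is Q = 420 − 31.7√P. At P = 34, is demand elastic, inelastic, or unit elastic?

At P = 34, Q = 235.1588.
dQ/dP = −31.7/(2√P) = −31.7/(2·5.831).
Point elasticity E = (dQ/dP)·(P/Q) = -2.7183 × 34/235.1588 ≈ -0.393.
|E| ≈ 0.393 < 1, so demand is inelastic.

inelastic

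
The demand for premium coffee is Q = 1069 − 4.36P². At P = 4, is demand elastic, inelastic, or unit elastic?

inelastic

At P = 4, Q = 999.24.
dQ/dP = −2·4.36·P = −34.88.
Point elasticity E = (dQ/dP)·(P/Q) = -34.88 × 4/999.24 ≈ -0.140.
|E| ≈ 0.140 < 1, so demand is inelastic.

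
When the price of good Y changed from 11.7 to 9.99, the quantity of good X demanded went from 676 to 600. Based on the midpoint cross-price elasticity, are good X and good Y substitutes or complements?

%ΔQ_x = (600 − 676)/[(676+600)/2] = -76/638 ≈ -0.1191.
%ΔP_y = (9.99 − 11.7)/[(11.7+9.99)/2] ≈ -0.1577.
E_xy = -0.1191/-0.1577 ≈ 0.755.
E_xy > 0, so the goods are substitutes.

substitutes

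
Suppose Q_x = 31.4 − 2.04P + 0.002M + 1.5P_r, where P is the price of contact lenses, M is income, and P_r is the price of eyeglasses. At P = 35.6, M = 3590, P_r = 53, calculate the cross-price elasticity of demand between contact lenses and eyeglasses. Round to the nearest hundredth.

Substituting, Q_x = 31.4 − 2.04(35.6) + 0.002(3590) + 1.5(53) = 31.4 − 72.624 + 7.18 + 79.5 = 45.456.
∂Q_x/∂P_r = +1.5, so E_xy = 1.5·(53/45.456) ≈ 1.75.
E_xy > 0: the goods are substitutes.

1.75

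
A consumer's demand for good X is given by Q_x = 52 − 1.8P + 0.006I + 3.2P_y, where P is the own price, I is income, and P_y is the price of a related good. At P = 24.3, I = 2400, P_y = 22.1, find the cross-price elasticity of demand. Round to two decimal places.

0.76

Substituting, Q_x = 52 − 1.8(24.3) + 0.006(2400) + 3.2(22.1) = 52 − 43.74 + 14.4 + 70.72 = 93.38.
∂Q_x/∂P_y = +3.2, so E_xy = 3.2·(22.1/93.38) ≈ 0.76.
E_xy > 0: the goods are substitutes.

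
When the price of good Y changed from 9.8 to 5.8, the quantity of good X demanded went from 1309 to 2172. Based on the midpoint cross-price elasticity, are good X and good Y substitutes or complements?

%ΔQ_x = (2172 − 1309)/[(1309+2172)/2] = 863/1740.5 ≈ 0.4958.
%ΔP_y = (5.8 − 9.8)/[(9.8+5.8)/2] ≈ -0.5128.
E_xy = 0.4958/-0.5128 ≈ -0.967.
E_xy < 0, so the goods are complements.

complements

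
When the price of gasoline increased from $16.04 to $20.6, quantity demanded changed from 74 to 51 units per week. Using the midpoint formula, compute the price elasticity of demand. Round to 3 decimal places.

-1.478

%ΔQ = (51 − 74)/[(74 + 51)/2] = -23/62.5 ≈ -0.3680.
%ΔP = (20.6 − 16.04)/[(16.04 + 20.6)/2] = 4.56/18.32 ≈ 0.2489.
Arc elasticity E = %ΔQ/%ΔP ≈ -0.3680/0.2489 ≈ -1.478.
|E| > 1: demand is elastic over this range.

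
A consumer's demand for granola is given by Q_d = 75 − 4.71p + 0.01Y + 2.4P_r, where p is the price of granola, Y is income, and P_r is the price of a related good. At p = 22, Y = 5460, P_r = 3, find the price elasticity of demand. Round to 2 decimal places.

Evaluating quantity at (p, Y, P_r) gives Q_d = 75 − 4.71(22) + 0.01(5460) + 2.4(3) = 75 − 103.62 + 54.6 + 7.2 = 33.18.
∂Q_d/∂p = −4.71, so E_p = (−4.71)·(22/33.18) ≈ -3.12.
|E_p| > 1: demand is elastic.

-3.12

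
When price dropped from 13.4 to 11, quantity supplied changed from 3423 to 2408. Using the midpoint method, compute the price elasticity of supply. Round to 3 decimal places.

%Δq = (2408 − 3423)/[(3423 + 2408)/2] = -1015/2915.5 ≈ -0.3481.
%Δp = (11 − 13.4)/[(13.4 + 11)/2] = -2.4/12.2 ≈ -0.1967.
Arc elasticity E = %Δq/%Δp ≈ -0.3481/-0.1967 ≈ 1.770.
|E| > 1: supply is elastic over this range.

1.770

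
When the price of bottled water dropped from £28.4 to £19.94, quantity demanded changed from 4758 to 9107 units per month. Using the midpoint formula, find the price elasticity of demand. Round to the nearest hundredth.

-1.79

%Δq = (9107 − 4758)/[(4758 + 9107)/2] = 4349/6932.5 ≈ 0.6273.
%Δp = (19.94 − 28.4)/[(28.4 + 19.94)/2] = -8.46/24.17 ≈ -0.3500.
Arc elasticity E = %Δq/%Δp ≈ 0.6273/-0.3500 ≈ -1.79.
|E| > 1: demand is elastic over this range.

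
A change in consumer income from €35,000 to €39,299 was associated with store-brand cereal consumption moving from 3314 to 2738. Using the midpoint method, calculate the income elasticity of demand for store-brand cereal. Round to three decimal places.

%ΔQ = (2738 − 3314)/[(3314+2738)/2] = -576/3026 ≈ -0.1904.
%ΔI = (39,299 − 35,000)/[(35,000+39,299)/2] = 4299/37149.5 ≈ 0.1157.
E_I = %ΔQ/%ΔI ≈ -1.645.
E_I < 0: inferior good.

-1.645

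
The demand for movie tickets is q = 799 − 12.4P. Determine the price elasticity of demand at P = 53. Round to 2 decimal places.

-4.63

At P = 53, q = 141.8.
dq/dP = −12.4.
Point elasticity E = (dq/dP)·(P/q) = -12.4 × 53/141.8 ≈ -4.63.
|E| > 1, so demand is elastic at this price.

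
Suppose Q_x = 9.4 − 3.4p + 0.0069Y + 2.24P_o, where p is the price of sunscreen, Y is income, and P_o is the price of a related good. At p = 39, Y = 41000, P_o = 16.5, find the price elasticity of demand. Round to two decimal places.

At the given point, Q_x = 9.4 − 3.4(39) + 0.0069(41000) + 2.24(16.5) = 9.4 − 132.6 + 282.9 + 36.96 = 196.66.
∂Q_x/∂p = −3.4, so E_p = (−3.4)·(39/196.66) ≈ -0.67.
|E_p| < 1: demand is inelastic.

-0.67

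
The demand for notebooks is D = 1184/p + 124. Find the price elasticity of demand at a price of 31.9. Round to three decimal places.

-0.230

At p = 31.9, D = 161.116.
dD/dp = −1184/p² = −1.1635.
Point elasticity E = (dD/dp)·(p/D) = -1.1635 × 31.9/161.116 ≈ -0.230.
|E| < 1, so demand is inelastic at this price.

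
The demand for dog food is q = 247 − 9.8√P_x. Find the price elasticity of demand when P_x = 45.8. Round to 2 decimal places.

At P_x = 45.8, q = 180.6778.
dq/dP_x = −9.8/(2√P_x) = −9.8/(2·6.7676).
Point elasticity E = (dq/dP_x)·(P_x/q) = -0.724 × 45.8/180.6778 ≈ -0.18.
|E| < 1, so demand is inelastic at this price.

-0.18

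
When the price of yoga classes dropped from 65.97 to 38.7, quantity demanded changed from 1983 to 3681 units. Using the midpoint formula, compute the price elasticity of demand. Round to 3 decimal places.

-1.151

%ΔQ = (3681 − 1983)/[(1983 + 3681)/2] = 1698/2832 ≈ 0.5996.
%Δp = (38.7 − 65.97)/[(65.97 + 38.7)/2] = -27.27/52.335 ≈ -0.5211.
Arc elasticity E = %ΔQ/%Δp ≈ 0.5996/-0.5211 ≈ -1.151.
|E| > 1: demand is elastic over this range.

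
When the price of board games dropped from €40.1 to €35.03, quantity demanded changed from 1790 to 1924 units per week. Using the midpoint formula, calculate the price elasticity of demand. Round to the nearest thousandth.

%ΔQ = (1924 − 1790)/[(1790 + 1924)/2] = 134/1857 ≈ 0.0722.
%ΔP = (35.03 − 40.1)/[(40.1 + 35.03)/2] = -5.07/37.565 ≈ -0.1350.
Arc elasticity E = %ΔQ/%ΔP ≈ 0.0722/-0.1350 ≈ -0.535.
|E| < 1: demand is inelastic over this range.

-0.535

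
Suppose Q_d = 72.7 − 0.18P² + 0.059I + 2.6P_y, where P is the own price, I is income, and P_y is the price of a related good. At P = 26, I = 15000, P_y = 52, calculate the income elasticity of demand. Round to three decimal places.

0.911

Substituting, Q_d = 72.7 − 0.18(26)² + 0.059(15000) + 2.6(52) = 72.7 − 121.68 + 885 + 135.2 = 971.22.
∂Q_d/∂I = +0.059, so E_I = 0.059·(15000/971.22) ≈ 0.911.
E_I ∈ (0,1): normal good (necessity).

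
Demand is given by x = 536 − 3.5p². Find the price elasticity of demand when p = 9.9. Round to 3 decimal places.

At p = 9.9, x = 192.965.
dx/dp = −2·3.5·p = −69.3.
Point elasticity E = (dx/dp)·(p/x) = -69.3 × 9.9/192.965 ≈ -3.555.
|E| > 1, so demand is elastic at this price.

-3.555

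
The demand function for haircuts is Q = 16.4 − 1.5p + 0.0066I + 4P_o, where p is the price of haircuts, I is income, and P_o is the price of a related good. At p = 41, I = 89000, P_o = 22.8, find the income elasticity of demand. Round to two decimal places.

0.93

First evaluate Q: 16.4 − 1.5(41) + 0.0066(89000) + 4(22.8) = 16.4 − 61.5 + 587.4 + 91.2 = 633.5.
∂Q/∂I = +0.0066, so E_I = 0.0066·(89000/633.5) ≈ 0.93.
E_I ∈ (0,1): normal good (necessity).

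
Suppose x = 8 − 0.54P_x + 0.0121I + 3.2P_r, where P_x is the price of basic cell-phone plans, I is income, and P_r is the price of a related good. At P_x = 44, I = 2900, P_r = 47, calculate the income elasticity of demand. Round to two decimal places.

0.21

Evaluating quantity at (P_x, I, P_r) gives x = 8 − 0.54(44) + 0.0121(2900) + 3.2(47) = 8 − 23.76 + 35.09 + 150.4 = 169.73.
∂x/∂I = +0.0121, so E_I = 0.0121·(2900/169.73) ≈ 0.21.
E_I ∈ (0,1): normal good (necessity).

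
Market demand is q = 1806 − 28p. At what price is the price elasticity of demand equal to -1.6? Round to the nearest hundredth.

39.69

Set −bp/(a − bp) = −1.6 ⇒ bp = 1.6(a − bp) ⇒ bp(1+1.6) = 1.6·a.
p = 1.6·1806/(28·2.6) ≈ 39.69.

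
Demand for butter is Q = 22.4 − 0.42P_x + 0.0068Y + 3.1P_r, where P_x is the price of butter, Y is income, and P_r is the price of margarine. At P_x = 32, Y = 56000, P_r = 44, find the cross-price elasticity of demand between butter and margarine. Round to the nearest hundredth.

0.26

Substituting, Q = 22.4 − 0.42(32) + 0.0068(56000) + 3.1(44) = 22.4 − 13.44 + 380.8 + 136.4 = 526.16.
∂Q/∂P_r = +3.1, so E_xy = 3.1·(44/526.16) ≈ 0.26.
E_xy > 0: the goods are substitutes.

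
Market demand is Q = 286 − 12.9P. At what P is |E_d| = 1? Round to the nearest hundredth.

For linear demand Q = a − bP, E = −bP/(a − bP). |E| = 1 ⇒ bP = a − bP ⇒ P = a/(2b).
P = 286/(2·12.9) ≈ 11.09.

11.09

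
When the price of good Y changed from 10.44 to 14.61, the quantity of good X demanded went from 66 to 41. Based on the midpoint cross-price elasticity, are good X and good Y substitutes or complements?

complements

%ΔQ_x = (41 − 66)/[(66+41)/2] = -25/53.5 ≈ -0.4673.
%ΔP_y = (14.61 − 10.44)/[(10.44+14.61)/2] ≈ 0.3329.
E_xy = -0.4673/0.3329 ≈ -1.404.
E_xy < 0, so the goods are complements.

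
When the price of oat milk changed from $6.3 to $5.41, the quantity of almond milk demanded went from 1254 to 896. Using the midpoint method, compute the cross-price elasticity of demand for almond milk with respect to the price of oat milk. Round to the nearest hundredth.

2.19

%ΔQ_x = (896 − 1254)/[(1254+896)/2] = -358/1075 ≈ -0.3330.
%ΔP_y = (5.41 − 6.3)/[(6.3+5.41)/2] ≈ -0.1520.
E_xy = -0.3330/-0.1520 ≈ 2.19.
E_xy > 0, so almond milk and oat milk are substitutes.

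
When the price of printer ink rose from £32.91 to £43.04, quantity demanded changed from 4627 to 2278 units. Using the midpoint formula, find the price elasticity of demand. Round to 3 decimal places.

-2.551

%Δq = (2278 − 4627)/[(4627 + 2278)/2] = -2349/3452.5 ≈ -0.6804.
%Δp = (43.04 − 32.91)/[(32.91 + 43.04)/2] = 10.13/37.975 ≈ 0.2668.
Arc elasticity E = %Δq/%Δp ≈ -0.6804/0.2668 ≈ -2.551.
|E| > 1: demand is elastic over this range.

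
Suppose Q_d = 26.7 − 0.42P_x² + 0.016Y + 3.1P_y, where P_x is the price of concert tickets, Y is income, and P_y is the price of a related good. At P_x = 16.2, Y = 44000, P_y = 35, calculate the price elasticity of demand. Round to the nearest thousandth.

Evaluating quantity at (P_x, Y, P_y) gives Q_d = 26.7 − 0.42(16.2)² + 0.016(44000) + 3.1(35) = 26.7 − 110.2248 + 704 + 108.5 = 728.9752.
∂Q_d/∂P_x = −2·0.42·P_x = -13.608, so E_p = -13.608·(16.2/728.9752) ≈ -0.302.
|E_p| < 1: demand is inelastic.

-0.302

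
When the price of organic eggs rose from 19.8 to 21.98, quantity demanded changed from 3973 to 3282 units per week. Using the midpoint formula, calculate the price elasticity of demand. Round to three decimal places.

-1.825

%ΔQ = (3282 − 3973)/[(3973 + 3282)/2] = -691/3627.5 ≈ -0.1905.
%ΔP = (21.98 − 19.8)/[(19.8 + 21.98)/2] = 2.18/20.89 ≈ 0.1044.
Arc elasticity E = %ΔQ/%ΔP ≈ -0.1905/0.1044 ≈ -1.825.
|E| > 1: demand is elastic over this range.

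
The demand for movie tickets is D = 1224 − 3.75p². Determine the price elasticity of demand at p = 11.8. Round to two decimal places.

At p = 11.8, D = 701.85.
dD/dp = −2·3.75·p = −88.5.
Point elasticity E = (dD/dp)·(p/D) = -88.5 × 11.8/701.85 ≈ -1.49.
|E| > 1, so demand is elastic at this price.

-1.49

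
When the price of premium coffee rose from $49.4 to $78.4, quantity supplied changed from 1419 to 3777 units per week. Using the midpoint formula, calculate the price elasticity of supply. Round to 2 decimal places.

2.00

%ΔQ = (3777 − 1419)/[(1419 + 3777)/2] = 2358/2598 ≈ 0.9076.
%Δp = (78.4 − 49.4)/[(49.4 + 78.4)/2] = 29/63.9 ≈ 0.4538.
Arc elasticity E = %ΔQ/%Δp ≈ 0.9076/0.4538 ≈ 2.00.
|E| > 1: supply is elastic over this range.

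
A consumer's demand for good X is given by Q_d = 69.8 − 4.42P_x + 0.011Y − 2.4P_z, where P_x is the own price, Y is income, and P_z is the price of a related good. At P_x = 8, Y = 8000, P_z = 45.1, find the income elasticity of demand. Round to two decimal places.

Evaluating quantity at (P_x, Y, P_z) gives Q_d = 69.8 − 4.42(8) + 0.011(8000) − 2.4(45.1) = 69.8 − 35.36 + 88 − 108.24 = 14.2.
∂Q_d/∂Y = +0.011, so E_I = 0.011·(8000/14.2) ≈ 6.20.
E_I > 1: normal good (luxury).

6.20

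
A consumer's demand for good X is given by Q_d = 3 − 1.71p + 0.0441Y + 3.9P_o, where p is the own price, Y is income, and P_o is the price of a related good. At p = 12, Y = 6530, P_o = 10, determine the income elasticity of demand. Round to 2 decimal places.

Evaluating quantity at (p, Y, P_o) gives Q_d = 3 − 1.71(12) + 0.0441(6530) + 3.9(10) = 3 − 20.52 + 287.973 + 39 = 309.453.
∂Q_d/∂Y = +0.0441, so E_I = 0.0441·(6530/309.453) ≈ 0.93.
E_I ∈ (0,1): normal good (necessity).

0.93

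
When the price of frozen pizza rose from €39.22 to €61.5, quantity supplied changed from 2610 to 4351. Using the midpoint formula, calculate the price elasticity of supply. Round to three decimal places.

%Δq = (4351 − 2610)/[(2610 + 4351)/2] = 1741/3480.5 ≈ 0.5002.
%ΔP = (61.5 − 39.22)/[(39.22 + 61.5)/2] = 22.28/50.36 ≈ 0.4424.
Arc elasticity E = %Δq/%ΔP ≈ 0.5002/0.4424 ≈ 1.131.
|E| > 1: supply is elastic over this range.

1.131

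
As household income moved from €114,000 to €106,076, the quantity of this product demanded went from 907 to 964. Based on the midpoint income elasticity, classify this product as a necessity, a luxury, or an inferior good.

%ΔQ = (964 − 907)/[(907+964)/2] = 57/935.5 ≈ 0.0609.
%ΔM = (106,076 − 114,000)/[(114,000+106,076)/2] = -7924/110038 ≈ -0.0720.
E_I = %ΔQ/%ΔM ≈ -0.846.
E_I < 0: inferior good.

inferior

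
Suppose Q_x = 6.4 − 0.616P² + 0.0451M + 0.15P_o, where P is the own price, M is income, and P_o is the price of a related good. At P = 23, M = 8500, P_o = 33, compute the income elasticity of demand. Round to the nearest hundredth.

5.57

Evaluating quantity at (P, M, P_o) gives Q_x = 6.4 − 0.616(23)² + 0.0451(8500) + 0.15(33) = 6.4 − 325.864 + 383.35 + 4.95 = 68.836.
∂Q_x/∂M = +0.0451, so E_I = 0.0451·(8500/68.836) ≈ 5.57.
E_I > 1: normal good (luxury).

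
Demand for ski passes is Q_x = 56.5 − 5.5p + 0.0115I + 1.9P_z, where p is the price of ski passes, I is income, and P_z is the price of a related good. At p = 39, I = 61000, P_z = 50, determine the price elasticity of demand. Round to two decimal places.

-0.34

Evaluating quantity at (p, I, P_z) gives Q_x = 56.5 − 5.5(39) + 0.0115(61000) + 1.9(50) = 56.5 − 214.5 + 701.5 + 95 = 638.5.
∂Q_x/∂p = −5.5, so E_p = (−5.5)·(39/638.5) ≈ -0.34.
|E_p| < 1: demand is inelastic.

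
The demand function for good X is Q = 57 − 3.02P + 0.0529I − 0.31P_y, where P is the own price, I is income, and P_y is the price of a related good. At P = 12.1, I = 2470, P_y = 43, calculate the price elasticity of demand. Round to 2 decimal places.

-0.27

Substituting, Q = 57 − 3.02(12.1) + 0.0529(2470) − 0.31(43) = 57 − 36.542 + 130.663 − 13.33 = 137.791.
∂Q/∂P = −3.02, so E_p = (−3.02)·(12.1/137.791) ≈ -0.27.
|E_p| < 1: demand is inelastic.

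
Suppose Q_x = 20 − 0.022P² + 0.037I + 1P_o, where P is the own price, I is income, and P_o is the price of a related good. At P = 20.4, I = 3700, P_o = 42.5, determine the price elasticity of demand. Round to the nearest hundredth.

-0.10

At the given point, Q_x = 20 − 0.022(20.4)² + 0.037(3700) + 1(42.5) = 20 − 9.1555 + 136.9 + 42.5 = 190.2445.
∂Q_x/∂P = −2·0.022·P = -0.8976, so E_p = -0.8976·(20.4/190.2445) ≈ -0.10.
|E_p| < 1: demand is inelastic.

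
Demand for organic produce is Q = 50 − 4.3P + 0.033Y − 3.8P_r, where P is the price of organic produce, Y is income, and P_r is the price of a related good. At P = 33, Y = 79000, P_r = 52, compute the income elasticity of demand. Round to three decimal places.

1.125

First evaluate Q: 50 − 4.3(33) + 0.033(79000) − 3.8(52) = 50 − 141.9 + 2607 − 197.6 = 2317.5.
∂Q/∂Y = +0.033, so E_I = 0.033·(79000/2317.5) ≈ 1.125.
E_I > 1: normal good (luxury).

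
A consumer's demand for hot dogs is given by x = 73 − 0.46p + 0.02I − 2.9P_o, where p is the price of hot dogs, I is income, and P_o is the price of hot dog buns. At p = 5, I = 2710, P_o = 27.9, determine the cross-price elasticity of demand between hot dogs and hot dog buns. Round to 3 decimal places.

Substituting, x = 73 − 0.46(5) + 0.02(2710) − 2.9(27.9) = 73 − 2.3 + 54.2 − 80.91 = 43.99.
∂x/∂P_o = −2.9, so E_xy = -2.9·(27.9/43.99) ≈ -1.839.
E_xy < 0: the goods are complements.

-1.839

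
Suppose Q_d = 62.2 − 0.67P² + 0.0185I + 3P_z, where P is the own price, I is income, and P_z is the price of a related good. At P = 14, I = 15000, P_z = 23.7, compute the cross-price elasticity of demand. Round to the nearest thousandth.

0.254

Evaluating quantity at (P, I, P_z) gives Q_d = 62.2 − 0.67(14)² + 0.0185(15000) + 3(23.7) = 62.2 − 131.32 + 277.5 + 71.1 = 279.48.
∂Q_d/∂P_z = +3, so E_xy = 3·(23.7/279.48) ≈ 0.254.
E_xy > 0: the goods are substitutes.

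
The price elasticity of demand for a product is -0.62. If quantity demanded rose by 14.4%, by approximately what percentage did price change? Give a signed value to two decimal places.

-23.23

%ΔQ ≈ E × %ΔP ⇒ %ΔP = %ΔQ / E = (14.4%)/(-0.62) ≈ -23.23%.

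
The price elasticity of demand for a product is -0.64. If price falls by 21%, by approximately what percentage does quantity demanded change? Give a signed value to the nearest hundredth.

%ΔQ ≈ E × %ΔP = (-0.64) × (-21%) = 13.44%.

13.44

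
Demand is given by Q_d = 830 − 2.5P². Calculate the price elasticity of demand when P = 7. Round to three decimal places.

At P = 7, Q_d = 707.5.
dQ_d/dP = −2·2.5·P = −35.
Point elasticity E = (dQ_d/dP)·(P/Q_d) = -35 × 7/707.5 ≈ -0.346.
|E| < 1, so demand is inelastic at this price.

-0.346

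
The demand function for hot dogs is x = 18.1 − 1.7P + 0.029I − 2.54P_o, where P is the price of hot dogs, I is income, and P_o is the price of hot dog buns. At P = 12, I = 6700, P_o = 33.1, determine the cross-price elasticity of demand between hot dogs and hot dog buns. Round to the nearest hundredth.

-0.78

At the given point, x = 18.1 − 1.7(12) + 0.029(6700) − 2.54(33.1) = 18.1 − 20.4 + 194.3 − 84.074 = 107.926.
∂x/∂P_o = −2.54, so E_xy = -2.54·(33.1/107.926) ≈ -0.78.
E_xy < 0: the goods are complements.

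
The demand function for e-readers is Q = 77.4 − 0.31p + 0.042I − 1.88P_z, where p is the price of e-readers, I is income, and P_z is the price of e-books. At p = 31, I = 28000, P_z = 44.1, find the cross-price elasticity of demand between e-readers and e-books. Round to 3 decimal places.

At the given point, Q = 77.4 − 0.31(31) + 0.042(28000) − 1.88(44.1) = 77.4 − 9.61 + 1176 − 82.908 = 1160.882.
∂Q/∂P_z = −1.88, so E_xy = -1.88·(44.1/1160.882) ≈ -0.071.
E_xy < 0: the goods are complements.

-0.071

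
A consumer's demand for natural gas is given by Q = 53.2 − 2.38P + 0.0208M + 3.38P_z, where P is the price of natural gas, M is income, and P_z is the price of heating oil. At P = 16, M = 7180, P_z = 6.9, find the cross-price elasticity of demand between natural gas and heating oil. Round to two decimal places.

Substituting, Q = 53.2 − 2.38(16) + 0.0208(7180) + 3.38(6.9) = 53.2 − 38.08 + 149.344 + 23.322 = 187.786.
∂Q/∂P_z = +3.38, so E_xy = 3.38·(6.9/187.786) ≈ 0.12.
E_xy > 0: the goods are substitutes.

0.12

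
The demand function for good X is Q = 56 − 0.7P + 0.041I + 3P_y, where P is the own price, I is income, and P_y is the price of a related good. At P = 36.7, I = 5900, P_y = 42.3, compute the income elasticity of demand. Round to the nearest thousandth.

Evaluating quantity at (P, I, P_y) gives Q = 56 − 0.7(36.7) + 0.041(5900) + 3(42.3) = 56 − 25.69 + 241.9 + 126.9 = 399.11.
∂Q/∂I = +0.041, so E_I = 0.041·(5900/399.11) ≈ 0.606.
E_I ∈ (0,1): normal good (necessity).

0.606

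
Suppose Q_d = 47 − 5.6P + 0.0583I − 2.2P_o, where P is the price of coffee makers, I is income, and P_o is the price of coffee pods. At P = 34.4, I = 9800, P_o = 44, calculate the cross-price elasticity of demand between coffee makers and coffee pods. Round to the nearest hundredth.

-0.29

Evaluating quantity at (P, I, P_o) gives Q_d = 47 − 5.6(34.4) + 0.0583(9800) − 2.2(44) = 47 − 192.64 + 571.34 − 96.8 = 328.9.
∂Q_d/∂P_o = −2.2, so E_xy = -2.2·(44/328.9) ≈ -0.29.
E_xy < 0: the goods are complements.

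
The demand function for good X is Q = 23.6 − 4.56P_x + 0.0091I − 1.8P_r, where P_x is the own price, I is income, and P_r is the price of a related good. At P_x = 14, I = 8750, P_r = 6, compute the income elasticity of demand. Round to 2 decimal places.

2.79

Substituting, Q = 23.6 − 4.56(14) + 0.0091(8750) − 1.8(6) = 23.6 − 63.84 + 79.625 − 10.8 = 28.585.
∂Q/∂I = +0.0091, so E_I = 0.0091·(8750/28.585) ≈ 2.79.
E_I > 1: normal good (luxury).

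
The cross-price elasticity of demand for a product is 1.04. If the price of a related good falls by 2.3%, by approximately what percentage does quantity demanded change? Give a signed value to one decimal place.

-2.4

%ΔQ ≈ E × %ΔP_y = (1.04) × (-2.3%) ≈ -2.4%.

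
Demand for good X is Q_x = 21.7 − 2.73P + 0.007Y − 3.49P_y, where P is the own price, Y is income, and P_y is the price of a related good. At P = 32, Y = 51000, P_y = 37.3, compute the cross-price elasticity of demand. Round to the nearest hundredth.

Substituting, Q_x = 21.7 − 2.73(32) + 0.007(51000) − 3.49(37.3) = 21.7 − 87.36 + 357 − 130.177 = 161.163.
∂Q_x/∂P_y = −3.49, so E_xy = -3.49·(37.3/161.163) ≈ -0.81.
E_xy < 0: the goods are complements.

-0.81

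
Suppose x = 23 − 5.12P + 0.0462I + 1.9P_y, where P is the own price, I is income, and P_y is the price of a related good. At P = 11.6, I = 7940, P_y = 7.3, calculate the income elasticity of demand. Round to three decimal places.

At the given point, x = 23 − 5.12(11.6) + 0.0462(7940) + 1.9(7.3) = 23 − 59.392 + 366.828 + 13.87 = 344.306.
∂x/∂I = +0.0462, so E_I = 0.0462·(7940/344.306) ≈ 1.065.
E_I > 1: normal good (luxury).

1.065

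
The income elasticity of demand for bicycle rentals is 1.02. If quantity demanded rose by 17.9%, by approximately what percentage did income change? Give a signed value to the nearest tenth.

%ΔQ ≈ E × %ΔI ⇒ %ΔI = %ΔQ / E = (17.9%)/(1.02) ≈ 17.5%.

17.5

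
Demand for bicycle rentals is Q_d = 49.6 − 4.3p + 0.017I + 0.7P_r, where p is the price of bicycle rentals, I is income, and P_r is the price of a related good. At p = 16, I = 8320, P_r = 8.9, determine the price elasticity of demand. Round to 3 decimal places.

-0.536

At the given point, Q_d = 49.6 − 4.3(16) + 0.017(8320) + 0.7(8.9) = 49.6 − 68.8 + 141.44 + 6.23 = 128.47.
∂Q_d/∂p = −4.3, so E_p = (−4.3)·(16/128.47) ≈ -0.536.
|E_p| < 1: demand is inelastic.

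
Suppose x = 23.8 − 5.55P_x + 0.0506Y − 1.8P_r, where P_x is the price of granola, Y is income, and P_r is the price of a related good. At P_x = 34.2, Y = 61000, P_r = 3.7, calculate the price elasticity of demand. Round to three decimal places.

-0.065

Substituting, x = 23.8 − 5.55(34.2) + 0.0506(61000) − 1.8(3.7) = 23.8 − 189.81 + 3086.6 − 6.66 = 2913.93.
∂x/∂P_x = −5.55, so E_p = (−5.55)·(34.2/2913.93) ≈ -0.065.
|E_p| < 1: demand is inelastic.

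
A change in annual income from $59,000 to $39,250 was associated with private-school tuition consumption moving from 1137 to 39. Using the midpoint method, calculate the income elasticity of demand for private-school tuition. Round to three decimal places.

4.645

%ΔQ = (39 − 1137)/[(1137+39)/2] = -1098/588 ≈ -1.8673.
%ΔI = (39,250 − 59,000)/[(59,000+39,250)/2] = -19750/49125 ≈ -0.4020.
E_I = %ΔQ/%ΔI ≈ 4.645.
E_I > 1: normal good (luxury).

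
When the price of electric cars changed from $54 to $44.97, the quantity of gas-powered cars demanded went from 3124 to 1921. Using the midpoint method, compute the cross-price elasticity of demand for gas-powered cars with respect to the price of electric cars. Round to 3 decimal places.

%ΔQ_x = (1921 − 3124)/[(3124+1921)/2] = -1203/2522.5 ≈ -0.4769.
%ΔP_y = (44.97 − 54)/[(54+44.97)/2] ≈ -0.1825.
E_xy = -0.4769/-0.1825 ≈ 2.613.
E_xy > 0, so gas-powered cars and electric cars are substitutes.

2.613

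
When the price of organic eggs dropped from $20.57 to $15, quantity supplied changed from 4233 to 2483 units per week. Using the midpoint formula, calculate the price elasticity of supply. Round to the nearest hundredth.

1.66

%Δq = (2483 − 4233)/[(4233 + 2483)/2] = -1750/3358 ≈ -0.5211.
%Δp = (15 − 20.57)/[(20.57 + 15)/2] = -5.57/17.785 ≈ -0.3132.
Arc elasticity E = %Δq/%Δp ≈ -0.5211/-0.3132 ≈ 1.66.
|E| > 1: supply is elastic over this range.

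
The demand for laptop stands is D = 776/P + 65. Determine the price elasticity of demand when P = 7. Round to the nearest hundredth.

At P = 7, D = 175.8571.
dD/dP = −776/P² = −15.8367.
Point elasticity E = (dD/dP)·(P/D) = -15.8367 × 7/175.8571 ≈ -0.63.
|E| < 1, so demand is inelastic at this price.

-0.63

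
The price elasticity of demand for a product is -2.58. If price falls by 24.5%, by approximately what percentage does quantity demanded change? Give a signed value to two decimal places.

%ΔQ ≈ E × %ΔP = (-2.58) × (-24.5%) = 63.21%.

63.21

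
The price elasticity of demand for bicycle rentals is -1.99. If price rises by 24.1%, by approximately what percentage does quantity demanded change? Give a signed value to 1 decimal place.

%ΔQ ≈ E × %ΔP = (-1.99) × (24.1%) ≈ -48.0%.

-48.0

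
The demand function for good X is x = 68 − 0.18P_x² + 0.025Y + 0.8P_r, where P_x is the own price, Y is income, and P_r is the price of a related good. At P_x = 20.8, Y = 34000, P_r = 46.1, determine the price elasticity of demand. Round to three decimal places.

-0.178

First evaluate x: 68 − 0.18(20.8)² + 0.025(34000) + 0.8(46.1) = 68 − 77.8752 + 850 + 36.88 = 877.0048.
∂x/∂P_x = −2·0.18·P_x = -7.488, so E_p = -7.488·(20.8/877.0048) ≈ -0.178.
|E_p| < 1: demand is inelastic.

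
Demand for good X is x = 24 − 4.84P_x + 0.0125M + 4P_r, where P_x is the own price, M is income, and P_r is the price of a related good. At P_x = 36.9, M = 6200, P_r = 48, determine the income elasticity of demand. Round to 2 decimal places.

x = 24 − 4.84(36.9) + 0.0125(6200) + 4(48) = 24 − 178.596 + 77.5 + 192 = 114.904.
∂x/∂M = +0.0125, so E_I = 0.0125·(6200/114.904) ≈ 0.67.
E_I ∈ (0,1): normal good (necessity).

0.67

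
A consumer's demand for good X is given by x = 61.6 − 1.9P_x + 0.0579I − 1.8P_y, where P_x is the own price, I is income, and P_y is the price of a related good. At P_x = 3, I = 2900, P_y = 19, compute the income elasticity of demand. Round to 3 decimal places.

Evaluating quantity at (P_x, I, P_y) gives x = 61.6 − 1.9(3) + 0.0579(2900) − 1.8(19) = 61.6 − 5.7 + 167.91 − 34.2 = 189.61.
∂x/∂I = +0.0579, so E_I = 0.0579·(2900/189.61) ≈ 0.886.
E_I ∈ (0,1): normal good (necessity).

0.886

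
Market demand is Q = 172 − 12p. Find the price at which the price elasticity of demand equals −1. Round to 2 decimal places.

For linear demand Q = a − bp, E = −bp/(a − bp). |E| = 1 ⇒ bp = a − bp ⇒ p = a/(2b).
p = 172/(2·12) ≈ 7.17.

7.17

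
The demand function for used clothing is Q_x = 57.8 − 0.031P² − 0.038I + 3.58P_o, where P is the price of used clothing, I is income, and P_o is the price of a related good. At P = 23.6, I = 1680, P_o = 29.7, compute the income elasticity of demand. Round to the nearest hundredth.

First evaluate Q_x: 57.8 − 0.031(23.6)² − 0.038(1680) + 3.58(29.7) = 57.8 − 17.2658 − 63.84 + 106.326 = 83.0202.
∂Q_x/∂I = −0.038, so E_I = -0.038·(1680/83.0202) ≈ -0.77.
E_I < 0: inferior good.

-0.77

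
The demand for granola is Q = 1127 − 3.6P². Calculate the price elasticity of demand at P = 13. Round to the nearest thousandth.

At P = 13, Q = 518.6.
dQ/dP = −2·3.6·P = −93.6.
Point elasticity E = (dQ/dP)·(P/Q) = -93.6 × 13/518.6 ≈ -2.346.
|E| > 1, so demand is elastic at this price.

-2.346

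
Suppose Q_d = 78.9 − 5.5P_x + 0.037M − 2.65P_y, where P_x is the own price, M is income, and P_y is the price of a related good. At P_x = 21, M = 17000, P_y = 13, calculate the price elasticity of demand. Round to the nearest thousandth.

-0.207

Q_d = 78.9 − 5.5(21) + 0.037(17000) − 2.65(13) = 78.9 − 115.5 + 629 − 34.45 = 557.95.
∂Q_d/∂P_x = −5.5, so E_p = (−5.5)·(21/557.95) ≈ -0.207.
|E_p| < 1: demand is inelastic.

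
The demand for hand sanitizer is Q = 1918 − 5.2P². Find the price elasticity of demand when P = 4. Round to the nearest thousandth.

-0.091

At P = 4, Q = 1834.8.
dQ/dP = −2·5.2·P = −41.6.
Point elasticity E = (dQ/dP)·(P/Q) = -41.6 × 4/1834.8 ≈ -0.091.
|E| < 1, so demand is inelastic at this price.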